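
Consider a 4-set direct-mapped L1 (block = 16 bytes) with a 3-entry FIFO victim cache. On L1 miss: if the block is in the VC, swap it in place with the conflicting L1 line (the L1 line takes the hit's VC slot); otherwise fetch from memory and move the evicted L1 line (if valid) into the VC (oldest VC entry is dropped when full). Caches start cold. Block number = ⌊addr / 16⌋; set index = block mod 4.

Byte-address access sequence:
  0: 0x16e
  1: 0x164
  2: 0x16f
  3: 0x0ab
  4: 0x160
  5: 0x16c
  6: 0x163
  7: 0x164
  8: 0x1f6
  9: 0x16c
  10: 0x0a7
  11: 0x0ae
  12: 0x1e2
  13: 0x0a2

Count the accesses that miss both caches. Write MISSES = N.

MISSES = 4

#0 0x16e→b22/s2 MISS; vc=[]
#1 0x164→b22/s2 L1-HIT; vc=[]
#2 0x16f→b22/s2 L1-HIT; vc=[]
#3 0xab→b10/s2 MISS; vc=[22]
#4 0x160→b22/s2 VC-HIT; vc=[10]
#5 0x16c→b22/s2 L1-HIT; vc=[10]
#6 0x163→b22/s2 L1-HIT; vc=[10]
#7 0x164→b22/s2 L1-HIT; vc=[10]
#8 0x1f6→b31/s3 MISS; vc=[10]
#9 0x16c→b22/s2 L1-HIT; vc=[10]
#10 0xa7→b10/s2 VC-HIT; vc=[22]
#11 0xae→b10/s2 L1-HIT; vc=[22]
#12 0x1e2→b30/s2 MISS; vc=[22,10]
#13 0xa2→b10/s2 VC-HIT; vc=[22,30]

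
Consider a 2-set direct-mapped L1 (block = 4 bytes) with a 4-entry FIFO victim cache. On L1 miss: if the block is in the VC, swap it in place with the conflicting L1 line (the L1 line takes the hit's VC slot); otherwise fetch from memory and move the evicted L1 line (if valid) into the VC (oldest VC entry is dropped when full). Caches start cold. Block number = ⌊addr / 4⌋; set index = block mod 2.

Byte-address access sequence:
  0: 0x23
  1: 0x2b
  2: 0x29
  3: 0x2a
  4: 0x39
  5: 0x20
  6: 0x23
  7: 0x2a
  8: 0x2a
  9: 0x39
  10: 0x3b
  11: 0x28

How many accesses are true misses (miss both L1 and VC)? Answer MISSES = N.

  [0] addr=0x23 blk=8 s=0: MISS | VC []
  [1] addr=0x2b blk=10 s=0: MISS | VC [8]
  [2] addr=0x29 blk=10 s=0: L1-HIT | VC [8]
  [3] addr=0x2a blk=10 s=0: L1-HIT | VC [8]
  [4] addr=0x39 blk=14 s=0: MISS | VC [8, 10]
  [5] addr=0x20 blk=8 s=0: VC-HIT | VC [14, 10]
  [6] addr=0x23 blk=8 s=0: L1-HIT | VC [14, 10]
  [7] addr=0x2a blk=10 s=0: VC-HIT | VC [14, 8]
  [8] addr=0x2a blk=10 s=0: L1-HIT | VC [14, 8]
  [9] addr=0x39 blk=14 s=0: VC-HIT | VC [10, 8]
  [10] addr=0x3b blk=14 s=0: L1-HIT | VC [10, 8]
  [11] addr=0x28 blk=10 s=0: VC-HIT | VC [14, 8]

MISSES = 3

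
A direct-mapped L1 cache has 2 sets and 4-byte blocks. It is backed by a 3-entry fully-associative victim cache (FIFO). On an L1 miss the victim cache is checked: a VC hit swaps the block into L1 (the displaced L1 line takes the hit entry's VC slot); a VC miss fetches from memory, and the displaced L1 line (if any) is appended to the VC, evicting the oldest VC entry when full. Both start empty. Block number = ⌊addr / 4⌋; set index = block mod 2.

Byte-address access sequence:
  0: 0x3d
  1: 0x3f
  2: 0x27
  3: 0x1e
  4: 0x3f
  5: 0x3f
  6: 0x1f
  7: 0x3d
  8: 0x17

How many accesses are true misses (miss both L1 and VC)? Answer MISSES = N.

MISSES = 4

0: 0x3d (blk 15, set 1) → MISS  vc=[]
1: 0x3f (blk 15, set 1) → L1-HIT  vc=[]
2: 0x27 (blk 9, set 1) → MISS  vc=[15]
3: 0x1e (blk 7, set 1) → MISS  vc=[15, 9]
4: 0x3f (blk 15, set 1) → VC-HIT  vc=[7, 9]
5: 0x3f (blk 15, set 1) → L1-HIT  vc=[7, 9]
6: 0x1f (blk 7, set 1) → VC-HIT  vc=[15, 9]
7: 0x3d (blk 15, set 1) → VC-HIT  vc=[7, 9]
8: 0x17 (blk 5, set 1) → MISS  vc=[7, 9, 15]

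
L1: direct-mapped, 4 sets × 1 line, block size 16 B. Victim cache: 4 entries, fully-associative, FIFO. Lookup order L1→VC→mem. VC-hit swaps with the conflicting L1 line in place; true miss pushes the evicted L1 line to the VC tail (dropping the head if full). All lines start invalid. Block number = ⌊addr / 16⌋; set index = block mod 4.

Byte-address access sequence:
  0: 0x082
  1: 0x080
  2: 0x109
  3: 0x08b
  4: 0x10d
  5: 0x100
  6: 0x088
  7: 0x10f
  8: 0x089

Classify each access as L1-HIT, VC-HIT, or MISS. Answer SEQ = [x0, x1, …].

#0 0x82→b8/s0 MISS; vc=[]
#1 0x80→b8/s0 L1-HIT; vc=[]
#2 0x109→b16/s0 MISS; vc=[8]
#3 0x8b→b8/s0 VC-HIT; vc=[16]
#4 0x10d→b16/s0 VC-HIT; vc=[8]
#5 0x100→b16/s0 L1-HIT; vc=[8]
#6 0x88→b8/s0 VC-HIT; vc=[16]
#7 0x10f→b16/s0 VC-HIT; vc=[8]
#8 0x89→b8/s0 VC-HIT; vc=[16]

SEQ = [MISS, L1-HIT, MISS, VC-HIT, VC-HIT, L1-HIT, VC-HIT, VC-HIT, VC-HIT]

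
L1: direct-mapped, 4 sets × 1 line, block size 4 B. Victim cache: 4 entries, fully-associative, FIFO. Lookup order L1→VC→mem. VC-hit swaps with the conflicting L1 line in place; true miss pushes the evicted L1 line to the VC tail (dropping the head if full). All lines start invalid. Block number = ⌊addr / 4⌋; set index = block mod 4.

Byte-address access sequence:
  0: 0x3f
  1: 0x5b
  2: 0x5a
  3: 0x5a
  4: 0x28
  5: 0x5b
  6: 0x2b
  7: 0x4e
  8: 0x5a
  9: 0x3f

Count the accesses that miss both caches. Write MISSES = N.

MISSES = 4

0: 0x3f (blk 15, set 3) → MISS  vc=[]
1: 0x5b (blk 22, set 2) → MISS  vc=[]
2: 0x5a (blk 22, set 2) → L1-HIT  vc=[]
3: 0x5a (blk 22, set 2) → L1-HIT  vc=[]
4: 0x28 (blk 10, set 2) → MISS  vc=[22]
5: 0x5b (blk 22, set 2) → VC-HIT  vc=[10]
6: 0x2b (blk 10, set 2) → VC-HIT  vc=[22]
7: 0x4e (blk 19, set 3) → MISS  vc=[22, 15]
8: 0x5a (blk 22, set 2) → VC-HIT  vc=[10, 15]
9: 0x3f (blk 15, set 3) → VC-HIT  vc=[10, 19]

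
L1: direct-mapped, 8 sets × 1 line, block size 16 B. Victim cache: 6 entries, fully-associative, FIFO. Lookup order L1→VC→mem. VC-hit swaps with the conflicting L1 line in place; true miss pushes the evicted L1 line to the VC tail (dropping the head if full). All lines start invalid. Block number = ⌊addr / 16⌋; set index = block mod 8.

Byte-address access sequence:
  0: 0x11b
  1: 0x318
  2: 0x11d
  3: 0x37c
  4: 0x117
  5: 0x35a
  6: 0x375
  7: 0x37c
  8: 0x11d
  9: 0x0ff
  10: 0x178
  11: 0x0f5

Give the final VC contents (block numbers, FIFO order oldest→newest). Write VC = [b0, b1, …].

VC = [49, 55, 23]

#0 0x11b→b17/s1 MISS; vc=[]
#1 0x318→b49/s1 MISS; vc=[17]
#2 0x11d→b17/s1 VC-HIT; vc=[49]
#3 0x37c→b55/s7 MISS; vc=[49]
#4 0x117→b17/s1 L1-HIT; vc=[49]
#5 0x35a→b53/s5 MISS; vc=[49]
#6 0x375→b55/s7 L1-HIT; vc=[49]
#7 0x37c→b55/s7 L1-HIT; vc=[49]
#8 0x11d→b17/s1 L1-HIT; vc=[49]
#9 0xff→b15/s7 MISS; vc=[49,55]
#10 0x178→b23/s7 MISS; vc=[49,55,15]
#11 0xf5→b15/s7 VC-HIT; vc=[49,55,23]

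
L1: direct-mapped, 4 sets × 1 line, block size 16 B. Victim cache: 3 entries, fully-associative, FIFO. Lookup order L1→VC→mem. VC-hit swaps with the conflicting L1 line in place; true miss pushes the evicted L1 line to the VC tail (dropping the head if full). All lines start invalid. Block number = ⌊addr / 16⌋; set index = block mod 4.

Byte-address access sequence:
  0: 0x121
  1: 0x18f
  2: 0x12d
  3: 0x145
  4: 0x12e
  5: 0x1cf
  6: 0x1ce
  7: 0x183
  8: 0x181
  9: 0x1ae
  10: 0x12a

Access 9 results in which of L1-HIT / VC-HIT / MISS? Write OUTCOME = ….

OUTCOME = MISS

0: 0x121 (blk 18, set 2) → MISS  vc=[]
1: 0x18f (blk 24, set 0) → MISS  vc=[]
2: 0x12d (blk 18, set 2) → L1-HIT  vc=[]
3: 0x145 (blk 20, set 0) → MISS  vc=[24]
4: 0x12e (blk 18, set 2) → L1-HIT  vc=[24]
5: 0x1cf (blk 28, set 0) → MISS  vc=[24, 20]
6: 0x1ce (blk 28, set 0) → L1-HIT  vc=[24, 20]
7: 0x183 (blk 24, set 0) → VC-HIT  vc=[28, 20]
8: 0x181 (blk 24, set 0) → L1-HIT  vc=[28, 20]
9: 0x1ae (blk 26, set 2) → MISS  vc=[28, 20, 18]
10: 0x12a (blk 18, set 2) → VC-HIT  vc=[28, 20, 26]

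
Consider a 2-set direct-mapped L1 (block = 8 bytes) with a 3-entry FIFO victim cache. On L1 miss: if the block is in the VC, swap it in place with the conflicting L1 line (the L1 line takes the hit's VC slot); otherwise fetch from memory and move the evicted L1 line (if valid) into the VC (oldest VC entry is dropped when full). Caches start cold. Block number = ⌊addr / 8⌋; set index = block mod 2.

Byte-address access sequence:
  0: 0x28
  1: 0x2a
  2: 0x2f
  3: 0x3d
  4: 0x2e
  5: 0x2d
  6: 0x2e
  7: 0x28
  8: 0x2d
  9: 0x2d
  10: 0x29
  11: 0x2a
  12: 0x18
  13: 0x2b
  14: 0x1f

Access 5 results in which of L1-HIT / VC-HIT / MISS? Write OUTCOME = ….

OUTCOME = L1-HIT

0: 0x28 (blk 5, set 1) → MISS  vc=[]
1: 0x2a (blk 5, set 1) → L1-HIT  vc=[]
2: 0x2f (blk 5, set 1) → L1-HIT  vc=[]
3: 0x3d (blk 7, set 1) → MISS  vc=[5]
4: 0x2e (blk 5, set 1) → VC-HIT  vc=[7]
5: 0x2d (blk 5, set 1) → L1-HIT  vc=[7]
6: 0x2e (blk 5, set 1) → L1-HIT  vc=[7]
7: 0x28 (blk 5, set 1) → L1-HIT  vc=[7]
8: 0x2d (blk 5, set 1) → L1-HIT  vc=[7]
9: 0x2d (blk 5, set 1) → L1-HIT  vc=[7]
10: 0x29 (blk 5, set 1) → L1-HIT  vc=[7]
11: 0x2a (blk 5, set 1) → L1-HIT  vc=[7]
12: 0x18 (blk 3, set 1) → MISS  vc=[7, 5]
13: 0x2b (blk 5, set 1) → VC-HIT  vc=[7, 3]
14: 0x1f (blk 3, set 1) → VC-HIT  vc=[7, 5]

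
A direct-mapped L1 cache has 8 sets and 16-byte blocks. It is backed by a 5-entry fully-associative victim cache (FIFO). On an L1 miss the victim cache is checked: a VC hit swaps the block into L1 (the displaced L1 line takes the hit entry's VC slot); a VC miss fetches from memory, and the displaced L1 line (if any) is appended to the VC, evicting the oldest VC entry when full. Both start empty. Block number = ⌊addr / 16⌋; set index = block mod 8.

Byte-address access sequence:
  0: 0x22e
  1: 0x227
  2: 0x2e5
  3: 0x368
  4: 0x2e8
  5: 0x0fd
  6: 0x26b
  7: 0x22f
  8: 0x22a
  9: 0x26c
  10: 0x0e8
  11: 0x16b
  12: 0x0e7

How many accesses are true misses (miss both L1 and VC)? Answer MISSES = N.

MISSES = 7

  [0] addr=0x22e blk=34 s=2: MISS | VC []
  [1] addr=0x227 blk=34 s=2: L1-HIT | VC []
  [2] addr=0x2e5 blk=46 s=6: MISS | VC []
  [3] addr=0x368 blk=54 s=6: MISS | VC [46]
  [4] addr=0x2e8 blk=46 s=6: VC-HIT | VC [54]
  [5] addr=0xfd blk=15 s=7: MISS | VC [54]
  [6] addr=0x26b blk=38 s=6: MISS | VC [54, 46]
  [7] addr=0x22f blk=34 s=2: L1-HIT | VC [54, 46]
  [8] addr=0x22a blk=34 s=2: L1-HIT | VC [54, 46]
  [9] addr=0x26c blk=38 s=6: L1-HIT | VC [54, 46]
  [10] addr=0xe8 blk=14 s=6: MISS | VC [54, 46, 38]
  [11] addr=0x16b blk=22 s=6: MISS | VC [54, 46, 38, 14]
  [12] addr=0xe7 blk=14 s=6: VC-HIT | VC [54, 46, 38, 22]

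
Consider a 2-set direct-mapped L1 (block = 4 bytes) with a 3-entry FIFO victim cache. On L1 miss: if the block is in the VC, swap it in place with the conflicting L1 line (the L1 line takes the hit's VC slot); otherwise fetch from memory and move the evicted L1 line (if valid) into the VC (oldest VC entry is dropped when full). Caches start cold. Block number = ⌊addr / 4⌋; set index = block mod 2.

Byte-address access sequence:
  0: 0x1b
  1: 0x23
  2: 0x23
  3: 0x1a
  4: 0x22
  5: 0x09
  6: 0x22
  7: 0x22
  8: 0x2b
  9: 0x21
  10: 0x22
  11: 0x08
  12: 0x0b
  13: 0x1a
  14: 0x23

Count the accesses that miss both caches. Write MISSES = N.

MISSES = 4

  [0] addr=0x1b blk=6 s=0: MISS | VC []
  [1] addr=0x23 blk=8 s=0: MISS | VC [6]
  [2] addr=0x23 blk=8 s=0: L1-HIT | VC [6]
  [3] addr=0x1a blk=6 s=0: VC-HIT | VC [8]
  [4] addr=0x22 blk=8 s=0: VC-HIT | VC [6]
  [5] addr=0x9 blk=2 s=0: MISS | VC [6, 8]
  [6] addr=0x22 blk=8 s=0: VC-HIT | VC [6, 2]
  [7] addr=0x22 blk=8 s=0: L1-HIT | VC [6, 2]
  [8] addr=0x2b blk=10 s=0: MISS | VC [6, 2, 8]
  [9] addr=0x21 blk=8 s=0: VC-HIT | VC [6, 2, 10]
  [10] addr=0x22 blk=8 s=0: L1-HIT | VC [6, 2, 10]
  [11] addr=0x8 blk=2 s=0: VC-HIT | VC [6, 8, 10]
  [12] addr=0xb blk=2 s=0: L1-HIT | VC [6, 8, 10]
  [13] addr=0x1a blk=6 s=0: VC-HIT | VC [2, 8, 10]
  [14] addr=0x23 blk=8 s=0: VC-HIT | VC [2, 6, 10]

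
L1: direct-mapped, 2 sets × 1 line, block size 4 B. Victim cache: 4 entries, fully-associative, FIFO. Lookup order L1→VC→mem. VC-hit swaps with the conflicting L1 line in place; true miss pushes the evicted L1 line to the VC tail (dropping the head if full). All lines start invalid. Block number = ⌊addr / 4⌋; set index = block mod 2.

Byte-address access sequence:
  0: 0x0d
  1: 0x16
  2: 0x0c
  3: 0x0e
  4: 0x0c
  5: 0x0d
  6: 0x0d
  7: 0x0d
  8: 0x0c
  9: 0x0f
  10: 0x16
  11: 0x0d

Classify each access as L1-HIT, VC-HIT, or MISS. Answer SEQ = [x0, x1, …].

SEQ = [MISS, MISS, VC-HIT, L1-HIT, L1-HIT, L1-HIT, L1-HIT, L1-HIT, L1-HIT, L1-HIT, VC-HIT, VC-HIT]

0: 0xd (blk 3, set 1) → MISS  vc=[]
1: 0x16 (blk 5, set 1) → MISS  vc=[3]
2: 0xc (blk 3, set 1) → VC-HIT  vc=[5]
3: 0xe (blk 3, set 1) → L1-HIT  vc=[5]
4: 0xc (blk 3, set 1) → L1-HIT  vc=[5]
5: 0xd (blk 3, set 1) → L1-HIT  vc=[5]
6: 0xd (blk 3, set 1) → L1-HIT  vc=[5]
7: 0xd (blk 3, set 1) → L1-HIT  vc=[5]
8: 0xc (blk 3, set 1) → L1-HIT  vc=[5]
9: 0xf (blk 3, set 1) → L1-HIT  vc=[5]
10: 0x16 (blk 5, set 1) → VC-HIT  vc=[3]
11: 0xd (blk 3, set 1) → VC-HIT  vc=[5]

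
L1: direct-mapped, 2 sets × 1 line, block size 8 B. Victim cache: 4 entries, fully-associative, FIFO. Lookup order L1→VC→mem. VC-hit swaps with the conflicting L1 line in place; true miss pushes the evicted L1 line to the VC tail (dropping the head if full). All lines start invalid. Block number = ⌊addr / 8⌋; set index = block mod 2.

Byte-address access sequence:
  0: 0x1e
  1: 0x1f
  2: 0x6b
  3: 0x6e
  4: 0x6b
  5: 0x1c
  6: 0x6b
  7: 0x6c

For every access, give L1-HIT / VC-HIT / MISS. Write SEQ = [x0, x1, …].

  [0] addr=0x1e blk=3 s=1: MISS | VC []
  [1] addr=0x1f blk=3 s=1: L1-HIT | VC []
  [2] addr=0x6b blk=13 s=1: MISS | VC [3]
  [3] addr=0x6e blk=13 s=1: L1-HIT | VC [3]
  [4] addr=0x6b blk=13 s=1: L1-HIT | VC [3]
  [5] addr=0x1c blk=3 s=1: VC-HIT | VC [13]
  [6] addr=0x6b blk=13 s=1: VC-HIT | VC [3]
  [7] addr=0x6c blk=13 s=1: L1-HIT | VC [3]

SEQ = [MISS, L1-HIT, MISS, L1-HIT, L1-HIT, VC-HIT, VC-HIT, L1-HIT]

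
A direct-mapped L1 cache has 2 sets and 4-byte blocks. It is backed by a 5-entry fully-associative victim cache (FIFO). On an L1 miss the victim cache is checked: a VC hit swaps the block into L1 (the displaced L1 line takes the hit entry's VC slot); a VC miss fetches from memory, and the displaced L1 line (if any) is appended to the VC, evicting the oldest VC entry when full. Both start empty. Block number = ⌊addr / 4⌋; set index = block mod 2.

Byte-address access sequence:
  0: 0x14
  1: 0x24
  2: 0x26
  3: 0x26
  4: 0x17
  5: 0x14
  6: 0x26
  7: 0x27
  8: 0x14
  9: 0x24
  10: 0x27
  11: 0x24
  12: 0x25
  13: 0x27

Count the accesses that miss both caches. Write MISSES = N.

MISSES = 2

0: 0x14 (blk 5, set 1) → MISS  vc=[]
1: 0x24 (blk 9, set 1) → MISS  vc=[5]
2: 0x26 (blk 9, set 1) → L1-HIT  vc=[5]
3: 0x26 (blk 9, set 1) → L1-HIT  vc=[5]
4: 0x17 (blk 5, set 1) → VC-HIT  vc=[9]
5: 0x14 (blk 5, set 1) → L1-HIT  vc=[9]
6: 0x26 (blk 9, set 1) → VC-HIT  vc=[5]
7: 0x27 (blk 9, set 1) → L1-HIT  vc=[5]
8: 0x14 (blk 5, set 1) → VC-HIT  vc=[9]
9: 0x24 (blk 9, set 1) → VC-HIT  vc=[5]
10: 0x27 (blk 9, set 1) → L1-HIT  vc=[5]
11: 0x24 (blk 9, set 1) → L1-HIT  vc=[5]
12: 0x25 (blk 9, set 1) → L1-HIT  vc=[5]
13: 0x27 (blk 9, set 1) → L1-HIT  vc=[5]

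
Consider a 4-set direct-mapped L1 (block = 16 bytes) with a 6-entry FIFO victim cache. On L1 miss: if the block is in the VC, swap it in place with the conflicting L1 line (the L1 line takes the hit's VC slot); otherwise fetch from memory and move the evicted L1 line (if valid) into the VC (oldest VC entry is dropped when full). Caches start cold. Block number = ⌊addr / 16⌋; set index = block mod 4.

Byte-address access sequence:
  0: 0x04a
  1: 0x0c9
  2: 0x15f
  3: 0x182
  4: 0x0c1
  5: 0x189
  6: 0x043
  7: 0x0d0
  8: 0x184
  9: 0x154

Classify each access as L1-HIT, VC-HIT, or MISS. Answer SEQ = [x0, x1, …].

#0 0x4a→b4/s0 MISS; vc=[]
#1 0xc9→b12/s0 MISS; vc=[4]
#2 0x15f→b21/s1 MISS; vc=[4]
#3 0x182→b24/s0 MISS; vc=[4,12]
#4 0xc1→b12/s0 VC-HIT; vc=[4,24]
#5 0x189→b24/s0 VC-HIT; vc=[4,12]
#6 0x43→b4/s0 VC-HIT; vc=[24,12]
#7 0xd0→b13/s1 MISS; vc=[24,12,21]
#8 0x184→b24/s0 VC-HIT; vc=[4,12,21]
#9 0x154→b21/s1 VC-HIT; vc=[4,12,13]

SEQ = [MISS, MISS, MISS, MISS, VC-HIT, VC-HIT, VC-HIT, MISS, VC-HIT, VC-HIT]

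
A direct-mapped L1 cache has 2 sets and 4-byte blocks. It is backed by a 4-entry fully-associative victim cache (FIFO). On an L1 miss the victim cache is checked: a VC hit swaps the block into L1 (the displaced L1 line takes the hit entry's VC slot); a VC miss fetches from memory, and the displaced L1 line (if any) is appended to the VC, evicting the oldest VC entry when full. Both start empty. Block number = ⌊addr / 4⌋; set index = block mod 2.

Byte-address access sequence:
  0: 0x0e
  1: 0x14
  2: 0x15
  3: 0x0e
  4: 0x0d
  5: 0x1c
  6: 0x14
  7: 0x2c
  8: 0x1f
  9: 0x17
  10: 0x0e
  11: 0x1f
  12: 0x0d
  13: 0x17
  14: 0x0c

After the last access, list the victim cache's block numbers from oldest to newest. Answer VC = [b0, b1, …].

0: 0xe (blk 3, set 1) → MISS  vc=[]
1: 0x14 (blk 5, set 1) → MISS  vc=[3]
2: 0x15 (blk 5, set 1) → L1-HIT  vc=[3]
3: 0xe (blk 3, set 1) → VC-HIT  vc=[5]
4: 0xd (blk 3, set 1) → L1-HIT  vc=[5]
5: 0x1c (blk 7, set 1) → MISS  vc=[5, 3]
6: 0x14 (blk 5, set 1) → VC-HIT  vc=[7, 3]
7: 0x2c (blk 11, set 1) → MISS  vc=[7, 3, 5]
8: 0x1f (blk 7, set 1) → VC-HIT  vc=[11, 3, 5]
9: 0x17 (blk 5, set 1) → VC-HIT  vc=[11, 3, 7]
10: 0xe (blk 3, set 1) → VC-HIT  vc=[11, 5, 7]
11: 0x1f (blk 7, set 1) → VC-HIT  vc=[11, 5, 3]
12: 0xd (blk 3, set 1) → VC-HIT  vc=[11, 5, 7]
13: 0x17 (blk 5, set 1) → VC-HIT  vc=[11, 3, 7]
14: 0xc (blk 3, set 1) → VC-HIT  vc=[11, 5, 7]

VC = [11, 5, 7]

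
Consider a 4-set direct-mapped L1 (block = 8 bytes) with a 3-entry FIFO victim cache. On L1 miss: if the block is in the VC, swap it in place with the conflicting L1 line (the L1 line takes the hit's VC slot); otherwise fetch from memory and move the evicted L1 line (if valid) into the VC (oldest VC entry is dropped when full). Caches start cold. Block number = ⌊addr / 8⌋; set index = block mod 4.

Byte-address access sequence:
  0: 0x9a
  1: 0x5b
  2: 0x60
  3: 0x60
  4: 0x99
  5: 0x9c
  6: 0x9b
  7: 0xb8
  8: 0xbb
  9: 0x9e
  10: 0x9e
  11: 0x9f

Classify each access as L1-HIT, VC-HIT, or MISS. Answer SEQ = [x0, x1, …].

  [0] addr=0x9a blk=19 s=3: MISS | VC []
  [1] addr=0x5b blk=11 s=3: MISS | VC [19]
  [2] addr=0x60 blk=12 s=0: MISS | VC [19]
  [3] addr=0x60 blk=12 s=0: L1-HIT | VC [19]
  [4] addr=0x99 blk=19 s=3: VC-HIT | VC [11]
  [5] addr=0x9c blk=19 s=3: L1-HIT | VC [11]
  [6] addr=0x9b blk=19 s=3: L1-HIT | VC [11]
  [7] addr=0xb8 blk=23 s=3: MISS | VC [11, 19]
  [8] addr=0xbb blk=23 s=3: L1-HIT | VC [11, 19]
  [9] addr=0x9e blk=19 s=3: VC-HIT | VC [11, 23]
  [10] addr=0x9e blk=19 s=3: L1-HIT | VC [11, 23]
  [11] addr=0x9f blk=19 s=3: L1-HIT | VC [11, 23]

SEQ = [MISS, MISS, MISS, L1-HIT, VC-HIT, L1-HIT, L1-HIT, MISS, L1-HIT, VC-HIT, L1-HIT, L1-HIT]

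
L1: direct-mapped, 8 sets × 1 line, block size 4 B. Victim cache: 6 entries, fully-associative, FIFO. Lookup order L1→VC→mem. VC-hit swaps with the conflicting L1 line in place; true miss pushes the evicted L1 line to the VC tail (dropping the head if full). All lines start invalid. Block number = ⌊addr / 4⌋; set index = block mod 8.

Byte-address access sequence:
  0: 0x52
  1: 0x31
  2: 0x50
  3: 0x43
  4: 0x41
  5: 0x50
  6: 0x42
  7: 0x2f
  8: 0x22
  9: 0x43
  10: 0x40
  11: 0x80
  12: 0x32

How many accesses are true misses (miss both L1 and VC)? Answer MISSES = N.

MISSES = 6

  [0] addr=0x52 blk=20 s=4: MISS | VC []
  [1] addr=0x31 blk=12 s=4: MISS | VC [20]
  [2] addr=0x50 blk=20 s=4: VC-HIT | VC [12]
  [3] addr=0x43 blk=16 s=0: MISS | VC [12]
  [4] addr=0x41 blk=16 s=0: L1-HIT | VC [12]
  [5] addr=0x50 blk=20 s=4: L1-HIT | VC [12]
  [6] addr=0x42 blk=16 s=0: L1-HIT | VC [12]
  [7] addr=0x2f blk=11 s=3: MISS | VC [12]
  [8] addr=0x22 blk=8 s=0: MISS | VC [12, 16]
  [9] addr=0x43 blk=16 s=0: VC-HIT | VC [12, 8]
  [10] addr=0x40 blk=16 s=0: L1-HIT | VC [12, 8]
  [11] addr=0x80 blk=32 s=0: MISS | VC [12, 8, 16]
  [12] addr=0x32 blk=12 s=4: VC-HIT | VC [20, 8, 16]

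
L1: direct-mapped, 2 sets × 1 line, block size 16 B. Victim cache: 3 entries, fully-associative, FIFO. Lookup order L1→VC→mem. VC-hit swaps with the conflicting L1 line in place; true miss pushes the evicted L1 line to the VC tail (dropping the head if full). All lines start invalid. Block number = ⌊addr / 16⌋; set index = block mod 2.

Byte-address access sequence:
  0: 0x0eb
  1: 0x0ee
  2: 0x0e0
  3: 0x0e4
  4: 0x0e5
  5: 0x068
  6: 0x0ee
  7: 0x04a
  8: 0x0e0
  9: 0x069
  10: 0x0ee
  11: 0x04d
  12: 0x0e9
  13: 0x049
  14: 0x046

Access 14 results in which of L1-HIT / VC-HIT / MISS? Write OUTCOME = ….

0: 0xeb (blk 14, set 0) → MISS  vc=[]
1: 0xee (blk 14, set 0) → L1-HIT  vc=[]
2: 0xe0 (blk 14, set 0) → L1-HIT  vc=[]
3: 0xe4 (blk 14, set 0) → L1-HIT  vc=[]
4: 0xe5 (blk 14, set 0) → L1-HIT  vc=[]
5: 0x68 (blk 6, set 0) → MISS  vc=[14]
6: 0xee (blk 14, set 0) → VC-HIT  vc=[6]
7: 0x4a (blk 4, set 0) → MISS  vc=[6, 14]
8: 0xe0 (blk 14, set 0) → VC-HIT  vc=[6, 4]
9: 0x69 (blk 6, set 0) → VC-HIT  vc=[14, 4]
10: 0xee (blk 14, set 0) → VC-HIT  vc=[6, 4]
11: 0x4d (blk 4, set 0) → VC-HIT  vc=[6, 14]
12: 0xe9 (blk 14, set 0) → VC-HIT  vc=[6, 4]
13: 0x49 (blk 4, set 0) → VC-HIT  vc=[6, 14]
14: 0x46 (blk 4, set 0) → L1-HIT  vc=[6, 14]

OUTCOME = L1-HIT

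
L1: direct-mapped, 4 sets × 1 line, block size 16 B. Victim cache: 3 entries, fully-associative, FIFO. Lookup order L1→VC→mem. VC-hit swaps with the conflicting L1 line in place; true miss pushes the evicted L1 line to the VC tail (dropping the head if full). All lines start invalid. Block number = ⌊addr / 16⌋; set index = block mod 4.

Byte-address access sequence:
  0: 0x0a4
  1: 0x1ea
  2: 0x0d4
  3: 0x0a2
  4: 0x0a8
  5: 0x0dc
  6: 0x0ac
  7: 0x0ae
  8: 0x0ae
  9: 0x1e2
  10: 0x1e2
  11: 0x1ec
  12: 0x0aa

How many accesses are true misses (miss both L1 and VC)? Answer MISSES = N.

  [0] addr=0xa4 blk=10 s=2: MISS | VC []
  [1] addr=0x1ea blk=30 s=2: MISS | VC [10]
  [2] addr=0xd4 blk=13 s=1: MISS | VC [10]
  [3] addr=0xa2 blk=10 s=2: VC-HIT | VC [30]
  [4] addr=0xa8 blk=10 s=2: L1-HIT | VC [30]
  [5] addr=0xdc blk=13 s=1: L1-HIT | VC [30]
  [6] addr=0xac blk=10 s=2: L1-HIT | VC [30]
  [7] addr=0xae blk=10 s=2: L1-HIT | VC [30]
  [8] addr=0xae blk=10 s=2: L1-HIT | VC [30]
  [9] addr=0x1e2 blk=30 s=2: VC-HIT | VC [10]
  [10] addr=0x1e2 blk=30 s=2: L1-HIT | VC [10]
  [11] addr=0x1ec blk=30 s=2: L1-HIT | VC [10]
  [12] addr=0xaa blk=10 s=2: VC-HIT | VC [30]

MISSES = 3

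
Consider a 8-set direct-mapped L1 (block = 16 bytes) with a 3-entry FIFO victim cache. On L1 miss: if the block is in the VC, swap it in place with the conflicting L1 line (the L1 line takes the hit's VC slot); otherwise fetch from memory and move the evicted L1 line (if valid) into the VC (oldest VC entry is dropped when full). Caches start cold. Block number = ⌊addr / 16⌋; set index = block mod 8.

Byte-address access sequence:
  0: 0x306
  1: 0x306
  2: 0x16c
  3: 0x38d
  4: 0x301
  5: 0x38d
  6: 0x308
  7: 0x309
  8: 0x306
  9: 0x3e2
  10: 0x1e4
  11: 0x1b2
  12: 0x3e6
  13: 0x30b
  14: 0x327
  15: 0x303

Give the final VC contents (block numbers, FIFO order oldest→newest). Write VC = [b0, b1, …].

VC = [56, 22, 30]

#0 0x306→b48/s0 MISS; vc=[]
#1 0x306→b48/s0 L1-HIT; vc=[]
#2 0x16c→b22/s6 MISS; vc=[]
#3 0x38d→b56/s0 MISS; vc=[48]
#4 0x301→b48/s0 VC-HIT; vc=[56]
#5 0x38d→b56/s0 VC-HIT; vc=[48]
#6 0x308→b48/s0 VC-HIT; vc=[56]
#7 0x309→b48/s0 L1-HIT; vc=[56]
#8 0x306→b48/s0 L1-HIT; vc=[56]
#9 0x3e2→b62/s6 MISS; vc=[56,22]
#10 0x1e4→b30/s6 MISS; vc=[56,22,62]
#11 0x1b2→b27/s3 MISS; vc=[56,22,62]
#12 0x3e6→b62/s6 VC-HIT; vc=[56,22,30]
#13 0x30b→b48/s0 L1-HIT; vc=[56,22,30]
#14 0x327→b50/s2 MISS; vc=[56,22,30]
#15 0x303→b48/s0 L1-HIT; vc=[56,22,30]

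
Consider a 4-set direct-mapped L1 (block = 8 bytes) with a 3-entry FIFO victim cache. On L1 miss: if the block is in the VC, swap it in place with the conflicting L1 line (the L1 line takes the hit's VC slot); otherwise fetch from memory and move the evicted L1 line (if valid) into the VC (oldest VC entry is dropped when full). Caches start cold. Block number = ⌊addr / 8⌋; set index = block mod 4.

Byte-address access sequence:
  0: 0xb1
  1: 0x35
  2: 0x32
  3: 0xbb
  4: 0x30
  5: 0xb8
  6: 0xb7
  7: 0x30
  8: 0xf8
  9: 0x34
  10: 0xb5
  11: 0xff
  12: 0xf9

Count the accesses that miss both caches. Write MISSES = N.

0: 0xb1 (blk 22, set 2) → MISS  vc=[]
1: 0x35 (blk 6, set 2) → MISS  vc=[22]
2: 0x32 (blk 6, set 2) → L1-HIT  vc=[22]
3: 0xbb (blk 23, set 3) → MISS  vc=[22]
4: 0x30 (blk 6, set 2) → L1-HIT  vc=[22]
5: 0xb8 (blk 23, set 3) → L1-HIT  vc=[22]
6: 0xb7 (blk 22, set 2) → VC-HIT  vc=[6]
7: 0x30 (blk 6, set 2) → VC-HIT  vc=[22]
8: 0xf8 (blk 31, set 3) → MISS  vc=[22, 23]
9: 0x34 (blk 6, set 2) → L1-HIT  vc=[22, 23]
10: 0xb5 (blk 22, set 2) → VC-HIT  vc=[6, 23]
11: 0xff (blk 31, set 3) → L1-HIT  vc=[6, 23]
12: 0xf9 (blk 31, set 3) → L1-HIT  vc=[6, 23]

MISSES = 4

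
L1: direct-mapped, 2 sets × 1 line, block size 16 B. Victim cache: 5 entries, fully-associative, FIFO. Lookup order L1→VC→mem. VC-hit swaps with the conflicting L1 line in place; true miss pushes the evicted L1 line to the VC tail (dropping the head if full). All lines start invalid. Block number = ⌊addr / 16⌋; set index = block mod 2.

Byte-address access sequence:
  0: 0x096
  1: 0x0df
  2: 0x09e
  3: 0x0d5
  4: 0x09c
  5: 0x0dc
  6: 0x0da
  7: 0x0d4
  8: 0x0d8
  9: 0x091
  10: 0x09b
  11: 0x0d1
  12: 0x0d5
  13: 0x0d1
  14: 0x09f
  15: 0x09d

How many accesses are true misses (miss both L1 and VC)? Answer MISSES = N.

MISSES = 2

#0 0x96→b9/s1 MISS; vc=[]
#1 0xdf→b13/s1 MISS; vc=[9]
#2 0x9e→b9/s1 VC-HIT; vc=[13]
#3 0xd5→b13/s1 VC-HIT; vc=[9]
#4 0x9c→b9/s1 VC-HIT; vc=[13]
#5 0xdc→b13/s1 VC-HIT; vc=[9]
#6 0xda→b13/s1 L1-HIT; vc=[9]
#7 0xd4→b13/s1 L1-HIT; vc=[9]
#8 0xd8→b13/s1 L1-HIT; vc=[9]
#9 0x91→b9/s1 VC-HIT; vc=[13]
#10 0x9b→b9/s1 L1-HIT; vc=[13]
#11 0xd1→b13/s1 VC-HIT; vc=[9]
#12 0xd5→b13/s1 L1-HIT; vc=[9]
#13 0xd1→b13/s1 L1-HIT; vc=[9]
#14 0x9f→b9/s1 VC-HIT; vc=[13]
#15 0x9d→b9/s1 L1-HIT; vc=[13]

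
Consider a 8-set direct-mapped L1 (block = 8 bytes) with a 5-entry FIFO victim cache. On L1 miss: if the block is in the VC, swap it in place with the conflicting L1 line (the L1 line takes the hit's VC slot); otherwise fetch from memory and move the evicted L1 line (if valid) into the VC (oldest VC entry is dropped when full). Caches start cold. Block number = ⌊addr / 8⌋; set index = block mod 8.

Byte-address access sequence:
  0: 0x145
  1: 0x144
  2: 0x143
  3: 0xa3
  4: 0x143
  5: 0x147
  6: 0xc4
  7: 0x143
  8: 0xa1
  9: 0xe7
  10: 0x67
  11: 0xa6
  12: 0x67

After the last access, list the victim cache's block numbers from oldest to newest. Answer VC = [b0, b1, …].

VC = [24, 20, 28]

0: 0x145 (blk 40, set 0) → MISS  vc=[]
1: 0x144 (blk 40, set 0) → L1-HIT  vc=[]
2: 0x143 (blk 40, set 0) → L1-HIT  vc=[]
3: 0xa3 (blk 20, set 4) → MISS  vc=[]
4: 0x143 (blk 40, set 0) → L1-HIT  vc=[]
5: 0x147 (blk 40, set 0) → L1-HIT  vc=[]
6: 0xc4 (blk 24, set 0) → MISS  vc=[40]
7: 0x143 (blk 40, set 0) → VC-HIT  vc=[24]
8: 0xa1 (blk 20, set 4) → L1-HIT  vc=[24]
9: 0xe7 (blk 28, set 4) → MISS  vc=[24, 20]
10: 0x67 (blk 12, set 4) → MISS  vc=[24, 20, 28]
11: 0xa6 (blk 20, set 4) → VC-HIT  vc=[24, 12, 28]
12: 0x67 (blk 12, set 4) → VC-HIT  vc=[24, 20, 28]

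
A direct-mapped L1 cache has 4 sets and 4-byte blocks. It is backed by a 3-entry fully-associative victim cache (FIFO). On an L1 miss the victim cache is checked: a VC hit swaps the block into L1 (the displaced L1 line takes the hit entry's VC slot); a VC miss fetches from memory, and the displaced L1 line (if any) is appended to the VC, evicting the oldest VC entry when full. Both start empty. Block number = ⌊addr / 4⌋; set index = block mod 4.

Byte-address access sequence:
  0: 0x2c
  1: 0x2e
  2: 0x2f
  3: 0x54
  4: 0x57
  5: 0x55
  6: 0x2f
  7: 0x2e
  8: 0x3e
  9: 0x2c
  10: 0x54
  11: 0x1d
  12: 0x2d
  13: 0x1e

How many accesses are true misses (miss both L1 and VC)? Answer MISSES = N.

MISSES = 4

0: 0x2c (blk 11, set 3) → MISS  vc=[]
1: 0x2e (blk 11, set 3) → L1-HIT  vc=[]
2: 0x2f (blk 11, set 3) → L1-HIT  vc=[]
3: 0x54 (blk 21, set 1) → MISS  vc=[]
4: 0x57 (blk 21, set 1) → L1-HIT  vc=[]
5: 0x55 (blk 21, set 1) → L1-HIT  vc=[]
6: 0x2f (blk 11, set 3) → L1-HIT  vc=[]
7: 0x2e (blk 11, set 3) → L1-HIT  vc=[]
8: 0x3e (blk 15, set 3) → MISS  vc=[11]
9: 0x2c (blk 11, set 3) → VC-HIT  vc=[15]
10: 0x54 (blk 21, set 1) → L1-HIT  vc=[15]
11: 0x1d (blk 7, set 3) → MISS  vc=[15, 11]
12: 0x2d (blk 11, set 3) → VC-HIT  vc=[15, 7]
13: 0x1e (blk 7, set 3) → VC-HIT  vc=[15, 11]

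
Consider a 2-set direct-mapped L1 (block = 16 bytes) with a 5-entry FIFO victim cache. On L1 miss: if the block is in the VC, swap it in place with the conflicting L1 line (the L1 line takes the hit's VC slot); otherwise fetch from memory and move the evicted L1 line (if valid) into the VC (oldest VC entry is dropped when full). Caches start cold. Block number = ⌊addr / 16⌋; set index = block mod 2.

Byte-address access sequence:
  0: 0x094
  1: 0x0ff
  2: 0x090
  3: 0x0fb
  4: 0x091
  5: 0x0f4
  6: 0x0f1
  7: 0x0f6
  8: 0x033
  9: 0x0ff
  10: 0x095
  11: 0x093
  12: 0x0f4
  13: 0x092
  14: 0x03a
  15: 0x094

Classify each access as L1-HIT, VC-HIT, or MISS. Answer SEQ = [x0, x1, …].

#0 0x94→b9/s1 MISS; vc=[]
#1 0xff→b15/s1 MISS; vc=[9]
#2 0x90→b9/s1 VC-HIT; vc=[15]
#3 0xfb→b15/s1 VC-HIT; vc=[9]
#4 0x91→b9/s1 VC-HIT; vc=[15]
#5 0xf4→b15/s1 VC-HIT; vc=[9]
#6 0xf1→b15/s1 L1-HIT; vc=[9]
#7 0xf6→b15/s1 L1-HIT; vc=[9]
#8 0x33→b3/s1 MISS; vc=[9,15]
#9 0xff→b15/s1 VC-HIT; vc=[9,3]
#10 0x95→b9/s1 VC-HIT; vc=[15,3]
#11 0x93→b9/s1 L1-HIT; vc=[15,3]
#12 0xf4→b15/s1 VC-HIT; vc=[9,3]
#13 0x92→b9/s1 VC-HIT; vc=[15,3]
#14 0x3a→b3/s1 VC-HIT; vc=[15,9]
#15 0x94→b9/s1 VC-HIT; vc=[15,3]

SEQ = [MISS, MISS, VC-HIT, VC-HIT, VC-HIT, VC-HIT, L1-HIT, L1-HIT, MISS, VC-HIT, VC-HIT, L1-HIT, VC-HIT, VC-HIT, VC-HIT, VC-HIT]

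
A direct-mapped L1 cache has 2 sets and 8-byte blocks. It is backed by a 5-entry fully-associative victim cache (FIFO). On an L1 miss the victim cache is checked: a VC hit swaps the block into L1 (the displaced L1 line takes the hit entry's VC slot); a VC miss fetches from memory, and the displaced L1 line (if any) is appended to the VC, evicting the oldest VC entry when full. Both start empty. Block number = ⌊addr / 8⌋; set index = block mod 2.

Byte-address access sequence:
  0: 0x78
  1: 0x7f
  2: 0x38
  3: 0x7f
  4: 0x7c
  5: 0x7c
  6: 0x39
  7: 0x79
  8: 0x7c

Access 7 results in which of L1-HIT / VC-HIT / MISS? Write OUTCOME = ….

0: 0x78 (blk 15, set 1) → MISS  vc=[]
1: 0x7f (blk 15, set 1) → L1-HIT  vc=[]
2: 0x38 (blk 7, set 1) → MISS  vc=[15]
3: 0x7f (blk 15, set 1) → VC-HIT  vc=[7]
4: 0x7c (blk 15, set 1) → L1-HIT  vc=[7]
5: 0x7c (blk 15, set 1) → L1-HIT  vc=[7]
6: 0x39 (blk 7, set 1) → VC-HIT  vc=[15]
7: 0x79 (blk 15, set 1) → VC-HIT  vc=[7]
8: 0x7c (blk 15, set 1) → L1-HIT  vc=[7]

OUTCOME = VC-HIT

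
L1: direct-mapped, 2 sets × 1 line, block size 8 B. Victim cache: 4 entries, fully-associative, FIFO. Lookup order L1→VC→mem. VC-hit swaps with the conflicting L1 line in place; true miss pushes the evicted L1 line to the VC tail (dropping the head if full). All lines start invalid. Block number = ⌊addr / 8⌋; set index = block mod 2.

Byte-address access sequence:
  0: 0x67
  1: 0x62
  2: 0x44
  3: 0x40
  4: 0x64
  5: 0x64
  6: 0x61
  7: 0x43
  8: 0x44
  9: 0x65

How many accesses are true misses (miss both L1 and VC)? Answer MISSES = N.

0: 0x67 (blk 12, set 0) → MISS  vc=[]
1: 0x62 (blk 12, set 0) → L1-HIT  vc=[]
2: 0x44 (blk 8, set 0) → MISS  vc=[12]
3: 0x40 (blk 8, set 0) → L1-HIT  vc=[12]
4: 0x64 (blk 12, set 0) → VC-HIT  vc=[8]
5: 0x64 (blk 12, set 0) → L1-HIT  vc=[8]
6: 0x61 (blk 12, set 0) → L1-HIT  vc=[8]
7: 0x43 (blk 8, set 0) → VC-HIT  vc=[12]
8: 0x44 (blk 8, set 0) → L1-HIT  vc=[12]
9: 0x65 (blk 12, set 0) → VC-HIT  vc=[8]

MISSES = 2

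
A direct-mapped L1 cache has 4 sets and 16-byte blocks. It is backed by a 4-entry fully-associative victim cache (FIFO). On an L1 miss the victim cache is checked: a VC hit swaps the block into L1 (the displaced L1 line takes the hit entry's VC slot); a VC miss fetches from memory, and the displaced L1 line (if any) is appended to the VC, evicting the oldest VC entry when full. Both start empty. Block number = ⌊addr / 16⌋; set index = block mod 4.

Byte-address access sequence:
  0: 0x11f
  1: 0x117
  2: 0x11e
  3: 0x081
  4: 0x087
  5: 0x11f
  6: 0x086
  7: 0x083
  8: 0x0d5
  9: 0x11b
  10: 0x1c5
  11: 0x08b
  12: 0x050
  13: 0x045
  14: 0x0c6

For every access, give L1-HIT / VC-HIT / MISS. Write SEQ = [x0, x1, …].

0: 0x11f (blk 17, set 1) → MISS  vc=[]
1: 0x117 (blk 17, set 1) → L1-HIT  vc=[]
2: 0x11e (blk 17, set 1) → L1-HIT  vc=[]
3: 0x81 (blk 8, set 0) → MISS  vc=[]
4: 0x87 (blk 8, set 0) → L1-HIT  vc=[]
5: 0x11f (blk 17, set 1) → L1-HIT  vc=[]
6: 0x86 (blk 8, set 0) → L1-HIT  vc=[]
7: 0x83 (blk 8, set 0) → L1-HIT  vc=[]
8: 0xd5 (blk 13, set 1) → MISS  vc=[17]
9: 0x11b (blk 17, set 1) → VC-HIT  vc=[13]
10: 0x1c5 (blk 28, set 0) → MISS  vc=[13, 8]
11: 0x8b (blk 8, set 0) → VC-HIT  vc=[13, 28]
12: 0x50 (blk 5, set 1) → MISS  vc=[13, 28, 17]
13: 0x45 (blk 4, set 0) → MISS  vc=[13, 28, 17, 8]
14: 0xc6 (blk 12, set 0) → MISS  vc=[28, 17, 8, 4]

SEQ = [MISS, L1-HIT, L1-HIT, MISS, L1-HIT, L1-HIT, L1-HIT, L1-HIT, MISS, VC-HIT, MISS, VC-HIT, MISS, MISS, MISS]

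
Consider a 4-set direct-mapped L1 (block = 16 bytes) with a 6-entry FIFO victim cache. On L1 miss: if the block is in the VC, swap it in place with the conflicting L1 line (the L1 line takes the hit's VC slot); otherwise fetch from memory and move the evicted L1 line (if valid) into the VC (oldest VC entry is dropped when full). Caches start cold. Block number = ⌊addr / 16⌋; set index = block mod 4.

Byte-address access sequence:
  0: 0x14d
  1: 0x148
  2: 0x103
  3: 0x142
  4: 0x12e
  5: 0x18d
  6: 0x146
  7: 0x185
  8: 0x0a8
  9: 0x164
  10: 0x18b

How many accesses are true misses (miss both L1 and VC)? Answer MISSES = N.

MISSES = 6

  [0] addr=0x14d blk=20 s=0: MISS | VC []
  [1] addr=0x148 blk=20 s=0: L1-HIT | VC []
  [2] addr=0x103 blk=16 s=0: MISS | VC [20]
  [3] addr=0x142 blk=20 s=0: VC-HIT | VC [16]
  [4] addr=0x12e blk=18 s=2: MISS | VC [16]
  [5] addr=0x18d blk=24 s=0: MISS | VC [16, 20]
  [6] addr=0x146 blk=20 s=0: VC-HIT | VC [16, 24]
  [7] addr=0x185 blk=24 s=0: VC-HIT | VC [16, 20]
  [8] addr=0xa8 blk=10 s=2: MISS | VC [16, 20, 18]
  [9] addr=0x164 blk=22 s=2: MISS | VC [16, 20, 18, 10]
  [10] addr=0x18b blk=24 s=0: L1-HIT | VC [16, 20, 18, 10]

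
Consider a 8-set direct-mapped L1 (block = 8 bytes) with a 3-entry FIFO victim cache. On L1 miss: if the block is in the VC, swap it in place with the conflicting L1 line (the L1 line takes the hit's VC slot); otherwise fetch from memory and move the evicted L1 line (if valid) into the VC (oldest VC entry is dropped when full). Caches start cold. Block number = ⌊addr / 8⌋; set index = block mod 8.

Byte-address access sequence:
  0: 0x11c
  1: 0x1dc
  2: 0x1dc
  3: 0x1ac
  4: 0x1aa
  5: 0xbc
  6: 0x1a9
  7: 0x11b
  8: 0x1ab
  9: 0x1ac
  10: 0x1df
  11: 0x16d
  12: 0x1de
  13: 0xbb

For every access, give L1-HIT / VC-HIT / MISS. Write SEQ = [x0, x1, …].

#0 0x11c→b35/s3 MISS; vc=[]
#1 0x1dc→b59/s3 MISS; vc=[35]
#2 0x1dc→b59/s3 L1-HIT; vc=[35]
#3 0x1ac→b53/s5 MISS; vc=[35]
#4 0x1aa→b53/s5 L1-HIT; vc=[35]
#5 0xbc→b23/s7 MISS; vc=[35]
#6 0x1a9→b53/s5 L1-HIT; vc=[35]
#7 0x11b→b35/s3 VC-HIT; vc=[59]
#8 0x1ab→b53/s5 L1-HIT; vc=[59]
#9 0x1ac→b53/s5 L1-HIT; vc=[59]
#10 0x1df→b59/s3 VC-HIT; vc=[35]
#11 0x16d→b45/s5 MISS; vc=[35,53]
#12 0x1de→b59/s3 L1-HIT; vc=[35,53]
#13 0xbb→b23/s7 L1-HIT; vc=[35,53]

SEQ = [MISS, MISS, L1-HIT, MISS, L1-HIT, MISS, L1-HIT, VC-HIT, L1-HIT, L1-HIT, VC-HIT, MISS, L1-HIT, L1-HIT]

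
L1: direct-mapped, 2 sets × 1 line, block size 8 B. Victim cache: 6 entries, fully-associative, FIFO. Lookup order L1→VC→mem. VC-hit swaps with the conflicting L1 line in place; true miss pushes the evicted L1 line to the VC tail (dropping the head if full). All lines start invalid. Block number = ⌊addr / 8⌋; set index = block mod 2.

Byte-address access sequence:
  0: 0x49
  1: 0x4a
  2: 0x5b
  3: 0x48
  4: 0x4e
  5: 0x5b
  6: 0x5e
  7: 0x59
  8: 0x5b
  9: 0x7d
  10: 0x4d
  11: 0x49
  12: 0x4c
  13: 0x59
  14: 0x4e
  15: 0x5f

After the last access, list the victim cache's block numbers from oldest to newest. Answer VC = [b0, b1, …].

VC = [15, 9]

0: 0x49 (blk 9, set 1) → MISS  vc=[]
1: 0x4a (blk 9, set 1) → L1-HIT  vc=[]
2: 0x5b (blk 11, set 1) → MISS  vc=[9]
3: 0x48 (blk 9, set 1) → VC-HIT  vc=[11]
4: 0x4e (blk 9, set 1) → L1-HIT  vc=[11]
5: 0x5b (blk 11, set 1) → VC-HIT  vc=[9]
6: 0x5e (blk 11, set 1) → L1-HIT  vc=[9]
7: 0x59 (blk 11, set 1) → L1-HIT  vc=[9]
8: 0x5b (blk 11, set 1) → L1-HIT  vc=[9]
9: 0x7d (blk 15, set 1) → MISS  vc=[9, 11]
10: 0x4d (blk 9, set 1) → VC-HIT  vc=[15, 11]
11: 0x49 (blk 9, set 1) → L1-HIT  vc=[15, 11]
12: 0x4c (blk 9, set 1) → L1-HIT  vc=[15, 11]
13: 0x59 (blk 11, set 1) → VC-HIT  vc=[15, 9]
14: 0x4e (blk 9, set 1) → VC-HIT  vc=[15, 11]
15: 0x5f (blk 11, set 1) → VC-HIT  vc=[15, 9]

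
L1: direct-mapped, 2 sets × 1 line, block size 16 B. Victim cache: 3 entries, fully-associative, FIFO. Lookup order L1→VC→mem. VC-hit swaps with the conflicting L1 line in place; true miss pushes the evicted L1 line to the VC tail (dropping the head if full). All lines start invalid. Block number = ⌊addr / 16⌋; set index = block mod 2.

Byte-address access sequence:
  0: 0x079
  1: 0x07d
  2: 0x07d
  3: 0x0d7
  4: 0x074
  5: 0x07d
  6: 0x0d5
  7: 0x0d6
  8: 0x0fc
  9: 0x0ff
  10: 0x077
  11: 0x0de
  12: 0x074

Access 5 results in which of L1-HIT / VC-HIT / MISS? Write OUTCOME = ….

  [0] addr=0x79 blk=7 s=1: MISS | VC []
  [1] addr=0x7d blk=7 s=1: L1-HIT | VC []
  [2] addr=0x7d blk=7 s=1: L1-HIT | VC []
  [3] addr=0xd7 blk=13 s=1: MISS | VC [7]
  [4] addr=0x74 blk=7 s=1: VC-HIT | VC [13]
  [5] addr=0x7d blk=7 s=1: L1-HIT | VC [13]
  [6] addr=0xd5 blk=13 s=1: VC-HIT | VC [7]
  [7] addr=0xd6 blk=13 s=1: L1-HIT | VC [7]
  [8] addr=0xfc blk=15 s=1: MISS | VC [7, 13]
  [9] addr=0xff blk=15 s=1: L1-HIT | VC [7, 13]
  [10] addr=0x77 blk=7 s=1: VC-HIT | VC [15, 13]
  [11] addr=0xde blk=13 s=1: VC-HIT | VC [15, 7]
  [12] addr=0x74 blk=7 s=1: VC-HIT | VC [15, 13]

OUTCOME = L1-HIT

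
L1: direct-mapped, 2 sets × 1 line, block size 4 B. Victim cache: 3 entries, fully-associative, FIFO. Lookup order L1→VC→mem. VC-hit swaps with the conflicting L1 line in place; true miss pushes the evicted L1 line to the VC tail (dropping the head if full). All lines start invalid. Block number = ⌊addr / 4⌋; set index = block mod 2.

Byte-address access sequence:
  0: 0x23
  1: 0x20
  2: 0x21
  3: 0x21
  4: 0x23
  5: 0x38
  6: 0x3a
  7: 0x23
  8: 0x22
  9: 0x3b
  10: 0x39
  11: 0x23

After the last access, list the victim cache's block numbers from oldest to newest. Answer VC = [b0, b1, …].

#0 0x23→b8/s0 MISS; vc=[]
#1 0x20→b8/s0 L1-HIT; vc=[]
#2 0x21→b8/s0 L1-HIT; vc=[]
#3 0x21→b8/s0 L1-HIT; vc=[]
#4 0x23→b8/s0 L1-HIT; vc=[]
#5 0x38→b14/s0 MISS; vc=[8]
#6 0x3a→b14/s0 L1-HIT; vc=[8]
#7 0x23→b8/s0 VC-HIT; vc=[14]
#8 0x22→b8/s0 L1-HIT; vc=[14]
#9 0x3b→b14/s0 VC-HIT; vc=[8]
#10 0x39→b14/s0 L1-HIT; vc=[8]
#11 0x23→b8/s0 VC-HIT; vc=[14]

VC = [14]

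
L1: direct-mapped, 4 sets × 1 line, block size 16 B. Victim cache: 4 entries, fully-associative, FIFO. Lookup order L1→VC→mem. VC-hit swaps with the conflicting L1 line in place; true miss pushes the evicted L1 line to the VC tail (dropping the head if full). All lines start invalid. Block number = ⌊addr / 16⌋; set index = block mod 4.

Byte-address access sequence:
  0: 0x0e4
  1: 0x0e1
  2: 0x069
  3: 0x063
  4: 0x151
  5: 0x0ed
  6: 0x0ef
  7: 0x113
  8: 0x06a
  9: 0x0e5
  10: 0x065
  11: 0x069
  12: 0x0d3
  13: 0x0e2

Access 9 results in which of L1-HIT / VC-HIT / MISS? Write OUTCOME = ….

#0 0xe4→b14/s2 MISS; vc=[]
#1 0xe1→b14/s2 L1-HIT; vc=[]
#2 0x69→b6/s2 MISS; vc=[14]
#3 0x63→b6/s2 L1-HIT; vc=[14]
#4 0x151→b21/s1 MISS; vc=[14]
#5 0xed→b14/s2 VC-HIT; vc=[6]
#6 0xef→b14/s2 L1-HIT; vc=[6]
#7 0x113→b17/s1 MISS; vc=[6,21]
#8 0x6a→b6/s2 VC-HIT; vc=[14,21]
#9 0xe5→b14/s2 VC-HIT; vc=[6,21]
#10 0x65→b6/s2 VC-HIT; vc=[14,21]
#11 0x69→b6/s2 L1-HIT; vc=[14,21]
#12 0xd3→b13/s1 MISS; vc=[14,21,17]
#13 0xe2→b14/s2 VC-HIT; vc=[6,21,17]

OUTCOME = VC-HIT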